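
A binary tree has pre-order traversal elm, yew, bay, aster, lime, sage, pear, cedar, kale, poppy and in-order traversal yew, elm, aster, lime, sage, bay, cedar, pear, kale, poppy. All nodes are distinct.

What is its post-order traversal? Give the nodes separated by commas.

yew, sage, lime, aster, cedar, poppy, kale, pear, bay, elm

The first element of pre-order is the root; it splits in-order into left and right subtrees.
Root elm: left subtree has 1 node {yew}, right has 8 {aster, lime, sage, bay, cedar, pear, kale, poppy}.
  Root bay: left subtree has 3 nodes {aster, lime, sage}, right has 4 {cedar, pear, kale, poppy}.
    Root aster: left subtree has 0 nodes { }, right has 2 {lime, sage}.
      Root lime: left subtree has 0 nodes { }, right has 1 {sage}.
    Root pear: left subtree has 1 node {cedar}, right has 2 {kale, poppy}.
      Root kale: left subtree has 0 nodes { }, right has 1 {poppy}.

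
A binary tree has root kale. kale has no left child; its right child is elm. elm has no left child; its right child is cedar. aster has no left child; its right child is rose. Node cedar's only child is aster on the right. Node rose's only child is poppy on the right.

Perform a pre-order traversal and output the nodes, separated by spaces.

kale elm cedar aster rose poppy

Pre-order visits the node, then its left subtree, then its right subtree.
Visit kale.
At kale: no left child.
At kale: go right to elm.
  Visit elm.
  At elm: no left child.
  At elm: go right to cedar.
    Visit cedar.
    At cedar: no left child.
    At cedar: go right to aster.
      Visit aster.
      At aster: no left child.
      At aster: go right to rose.
        Visit rose.
        At rose: no left child.
        At rose: go right to poppy.
          poppy is a leaf — visit poppy.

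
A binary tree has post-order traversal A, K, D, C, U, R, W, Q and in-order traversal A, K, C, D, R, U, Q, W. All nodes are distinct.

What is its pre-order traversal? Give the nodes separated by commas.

The last element of post-order is the root; it splits in-order into left and right subtrees.
Root Q: left subtree has 6 nodes {A, K, C, D, R, U}, right has 1 {W}.
  Root R: left subtree has 4 nodes {A, K, C, D}, right has 1 {U}.
    Root C: left subtree has 2 nodes {A, K}, right has 1 {D}.
      Root K: left subtree has 1 node {A}, right has 0 { }.

Q, R, C, K, A, D, U, W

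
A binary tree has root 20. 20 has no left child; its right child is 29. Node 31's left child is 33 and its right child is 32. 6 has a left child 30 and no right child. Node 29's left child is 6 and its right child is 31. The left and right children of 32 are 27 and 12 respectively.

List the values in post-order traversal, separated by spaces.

30 6 33 27 12 32 31 29 20

Post-order visits the left subtree, then the right subtree, then the node.
At 20: no left child.
At 20: go right to 29.
  At 29: go left to 6.
    At 6: go left to 30.
      30 is a leaf — visit 30.
    At 6: no right child.
    Visit 6.
  At 29: go right to 31.
    At 31: go left to 33.
      33 is a leaf — visit 33.
    At 31: go right to 32.
      At 32: go left to 27.
        27 is a leaf — visit 27.
      At 32: go right to 12.
        12 is a leaf — visit 12.
      Visit 32.
    Visit 31.
  Visit 29.
Visit 20.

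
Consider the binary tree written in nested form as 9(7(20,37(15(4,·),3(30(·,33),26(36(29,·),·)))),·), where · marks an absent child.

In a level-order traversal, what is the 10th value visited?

33

Level-order visits nodes level by level from the root, left to right within each level.
Level 0: 9
Level 1: 7
Level 2: 20, 37
Level 3: 15, 3
Level 4: 4, 30, 26
Level 5: 33, 36
Level 6: 29
Full level-order sequence: 9, 7, 20, 37, 15, 3, 4, 30, 26, 33, 36, 29.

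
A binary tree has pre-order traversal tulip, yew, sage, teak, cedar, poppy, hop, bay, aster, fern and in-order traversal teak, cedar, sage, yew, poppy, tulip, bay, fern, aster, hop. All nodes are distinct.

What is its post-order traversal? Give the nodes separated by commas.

The first element of pre-order is the root; it splits in-order into left and right subtrees.
Root tulip: left subtree has 5 nodes {teak, cedar, sage, yew, poppy}, right has 4 {bay, fern, aster, hop}.
  Root yew: left subtree has 3 nodes {teak, cedar, sage}, right has 1 {poppy}.
    Root sage: left subtree has 2 nodes {teak, cedar}, right has 0 { }.
      Root teak: left subtree has 0 nodes { }, right has 1 {cedar}.
  Root hop: left subtree has 3 nodes {bay, fern, aster}, right has 0 { }.
    Root bay: left subtree has 0 nodes { }, right has 2 {fern, aster}.
      Root aster: left subtree has 1 node {fern}, right has 0 { }.

cedar, teak, sage, poppy, yew, fern, aster, bay, hop, tulip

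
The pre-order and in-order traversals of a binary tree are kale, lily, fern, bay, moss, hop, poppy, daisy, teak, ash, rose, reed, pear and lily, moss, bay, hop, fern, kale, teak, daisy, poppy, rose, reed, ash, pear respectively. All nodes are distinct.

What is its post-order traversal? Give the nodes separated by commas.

The first element of pre-order is the root; it splits in-order into left and right subtrees.
Root kale: left subtree has 5 nodes {lily, moss, bay, hop, fern}, right has 7 {teak, daisy, poppy, rose, reed, ash, pear}.
  Root lily: left subtree has 0 nodes { }, right has 4 {moss, bay, hop, fern}.
    Root fern: left subtree has 3 nodes {moss, bay, hop}, right has 0 { }.
      Root bay: left subtree has 1 node {moss}, right has 1 {hop}.
  Root poppy: left subtree has 2 nodes {teak, daisy}, right has 4 {rose, reed, ash, pear}.
    Root daisy: left subtree has 1 node {teak}, right has 0 { }.
    Root ash: left subtree has 2 nodes {rose, reed}, right has 1 {pear}.
      Root rose: left subtree has 0 nodes { }, right has 1 {reed}.

moss, hop, bay, fern, lily, teak, daisy, reed, rose, pear, ash, poppy, kale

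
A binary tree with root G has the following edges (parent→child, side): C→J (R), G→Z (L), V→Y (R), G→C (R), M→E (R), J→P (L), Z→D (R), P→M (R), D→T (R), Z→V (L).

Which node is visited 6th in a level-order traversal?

Level-order visits nodes level by level from the root, left to right within each level.
Level 0: G
Level 1: Z, C
Level 2: V, D, J
Level 3: Y, T, P
Level 4: M
Level 5: E
Full level-order sequence: G, Z, C, V, D, J, Y, T, P, M, E.

J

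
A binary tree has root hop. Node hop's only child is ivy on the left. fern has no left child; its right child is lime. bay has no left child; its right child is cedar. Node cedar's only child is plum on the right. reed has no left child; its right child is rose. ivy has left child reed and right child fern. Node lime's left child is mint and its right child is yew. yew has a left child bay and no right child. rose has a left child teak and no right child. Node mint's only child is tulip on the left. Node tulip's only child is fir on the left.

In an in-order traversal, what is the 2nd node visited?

teak

In-order visits the left subtree, then the node, then the right subtree.
At hop: go left to ivy.
  At ivy: go left to reed.
    At reed: no left child.
    Visit reed.
    At reed: go right to rose.
      At rose: go left to teak.
        teak is a leaf — visit teak.
      Visit rose.
      At rose: no right child.
  Visit ivy.
  At ivy: go right to fern.
    At fern: no left child.
    Visit fern.
    At fern: go right to lime.
      At lime: go left to mint.
        At mint: go left to tulip.
          At tulip: go left to fir.
            fir is a leaf — visit fir.
          Visit tulip.
          At tulip: no right child.
        Visit mint.
        At mint: no right child.
      Visit lime.
      At lime: go right to yew.
        At yew: go left to bay.
          At bay: no left child.
          Visit bay.
          At bay: go right to cedar.
            At cedar: no left child.
            Visit cedar.
            At cedar: go right to plum.
              plum is a leaf — visit plum.
        Visit yew.
        At yew: no right child.
Visit hop.
At hop: no right child.
Full in-order sequence: reed, teak, rose, ivy, fern, fir, tulip, mint, lime, bay, cedar, plum, yew, hop.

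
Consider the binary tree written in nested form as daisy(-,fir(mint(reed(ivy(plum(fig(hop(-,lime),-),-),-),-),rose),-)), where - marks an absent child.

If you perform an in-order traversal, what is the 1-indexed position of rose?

9

In-order visits the left subtree, then the node, then the right subtree.
At daisy: no left child.
Visit daisy.
At daisy: go right to fir.
  At fir: go left to mint.
    At mint: go left to reed.
      At reed: go left to ivy.
        At ivy: go left to plum.
          At plum: go left to fig.
            At fig: go left to hop.
              At hop: no left child.
              Visit hop.
              At hop: go right to lime.
                lime is a leaf — visit lime.
            Visit fig.
            At fig: no right child.
          Visit plum.
          At plum: no right child.
        Visit ivy.
        At ivy: no right child.
      Visit reed.
      At reed: no right child.
    Visit mint.
    At mint: go right to rose.
      rose is a leaf — visit rose.
  Visit fir.
  At fir: no right child.
Full in-order sequence: daisy, hop, lime, fig, plum, ivy, reed, mint, rose, fir.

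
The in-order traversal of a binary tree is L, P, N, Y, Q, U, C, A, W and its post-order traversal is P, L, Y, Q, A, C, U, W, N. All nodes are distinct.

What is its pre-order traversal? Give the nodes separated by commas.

The last element of post-order is the root; it splits in-order into left and right subtrees.
Root N: left subtree has 2 nodes {L, P}, right has 6 {Y, Q, U, C, A, W}.
  Root L: left subtree has 0 nodes { }, right has 1 {P}.
  Root W: left subtree has 5 nodes {Y, Q, U, C, A}, right has 0 { }.
    Root U: left subtree has 2 nodes {Y, Q}, right has 2 {C, A}.
      Root Q: left subtree has 1 node {Y}, right has 0 { }.
      Root C: left subtree has 0 nodes { }, right has 1 {A}.

N, L, P, W, U, Q, Y, C, A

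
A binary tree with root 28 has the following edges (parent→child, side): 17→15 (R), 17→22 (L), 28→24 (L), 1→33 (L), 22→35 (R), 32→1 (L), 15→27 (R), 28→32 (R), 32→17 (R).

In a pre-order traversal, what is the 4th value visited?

Pre-order visits the node, then its left subtree, then its right subtree.
Visit 28.
At 28: go left to 24.
  24 is a leaf — visit 24.
At 28: go right to 32.
  Visit 32.
  At 32: go left to 1.
    Visit 1.
    At 1: go left to 33.
      33 is a leaf — visit 33.
    At 1: no right child.
  At 32: go right to 17.
    Visit 17.
    At 17: go left to 22.
      Visit 22.
      At 22: no left child.
      At 22: go right to 35.
        35 is a leaf — visit 35.
    At 17: go right to 15.
      Visit 15.
      At 15: no left child.
      At 15: go right to 27.
        27 is a leaf — visit 27.
Full pre-order sequence: 28, 24, 32, 1, 33, 17, 22, 35, 15, 27.

1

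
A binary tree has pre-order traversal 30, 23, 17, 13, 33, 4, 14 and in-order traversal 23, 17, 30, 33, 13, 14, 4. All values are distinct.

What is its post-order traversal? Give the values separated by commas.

The first element of pre-order is the root; it splits in-order into left and right subtrees.
Root 30: left subtree has 2 nodes {23, 17}, right has 4 {33, 13, 14, 4}.
  Root 23: left subtree has 0 nodes { }, right has 1 {17}.
  Root 13: left subtree has 1 node {33}, right has 2 {14, 4}.
    Root 4: left subtree has 1 node {14}, right has 0 { }.

17, 23, 33, 14, 4, 13, 30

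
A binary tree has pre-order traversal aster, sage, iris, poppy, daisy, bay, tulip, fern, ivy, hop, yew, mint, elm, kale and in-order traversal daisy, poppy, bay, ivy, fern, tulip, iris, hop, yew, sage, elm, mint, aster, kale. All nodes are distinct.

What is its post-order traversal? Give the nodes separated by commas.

The first element of pre-order is the root; it splits in-order into left and right subtrees.
Root aster: left subtree has 12 nodes {daisy, poppy, bay, ivy, fern, tulip, iris, hop, yew, sage, elm, mint}, right has 1 {kale}.
  Root sage: left subtree has 9 nodes {daisy, poppy, bay, ivy, fern, tulip, iris, hop, yew}, right has 2 {elm, mint}.
    Root iris: left subtree has 6 nodes {daisy, poppy, bay, ivy, fern, tulip}, right has 2 {hop, yew}.
      Root poppy: left subtree has 1 node {daisy}, right has 4 {bay, ivy, fern, tulip}.
        Root bay: left subtree has 0 nodes { }, right has 3 {ivy, fern, tulip}.
          Root tulip: left subtree has 2 nodes {ivy, fern}, right has 0 { }.
            Root fern: left subtree has 1 node {ivy}, right has 0 { }.
      Root hop: left subtree has 0 nodes { }, right has 1 {yew}.
    Root mint: left subtree has 1 node {elm}, right has 0 { }.

daisy, ivy, fern, tulip, bay, poppy, yew, hop, iris, elm, mint, sage, kale, aster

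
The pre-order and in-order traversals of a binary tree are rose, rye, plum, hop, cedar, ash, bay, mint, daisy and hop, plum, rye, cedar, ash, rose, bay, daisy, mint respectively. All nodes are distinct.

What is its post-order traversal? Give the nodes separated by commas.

hop, plum, ash, cedar, rye, daisy, mint, bay, rose

The first element of pre-order is the root; it splits in-order into left and right subtrees.
Root rose: left subtree has 5 nodes {hop, plum, rye, cedar, ash}, right has 3 {bay, daisy, mint}.
  Root rye: left subtree has 2 nodes {hop, plum}, right has 2 {cedar, ash}.
    Root plum: left subtree has 1 node {hop}, right has 0 { }.
    Root cedar: left subtree has 0 nodes { }, right has 1 {ash}.
  Root bay: left subtree has 0 nodes { }, right has 2 {daisy, mint}.
    Root mint: left subtree has 1 node {daisy}, right has 0 { }.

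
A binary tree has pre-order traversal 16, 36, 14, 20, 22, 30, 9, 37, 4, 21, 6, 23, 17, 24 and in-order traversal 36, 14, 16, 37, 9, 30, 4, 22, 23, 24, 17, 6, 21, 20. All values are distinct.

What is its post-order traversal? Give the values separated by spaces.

The first element of pre-order is the root; it splits in-order into left and right subtrees.
Root 16: left subtree has 2 nodes {36, 14}, right has 11 {37, 9, 30, 4, 22, 23, 24, 17, 6, 21, 20}.
  Root 36: left subtree has 0 nodes { }, right has 1 {14}.
  Root 20: left subtree has 10 nodes {37, 9, 30, 4, 22, 23, 24, 17, 6, 21}, right has 0 { }.
    Root 22: left subtree has 4 nodes {37, 9, 30, 4}, right has 5 {23, 24, 17, 6, 21}.
      Root 30: left subtree has 2 nodes {37, 9}, right has 1 {4}.
        Root 9: left subtree has 1 node {37}, right has 0 { }.
      Root 21: left subtree has 4 nodes {23, 24, 17, 6}, right has 0 { }.
        Root 6: left subtree has 3 nodes {23, 24, 17}, right has 0 { }.
          Root 23: left subtree has 0 nodes { }, right has 2 {24, 17}.
            Root 17: left subtree has 1 node {24}, right has 0 { }.

14 36 37 9 4 30 24 17 23 6 21 22 20 16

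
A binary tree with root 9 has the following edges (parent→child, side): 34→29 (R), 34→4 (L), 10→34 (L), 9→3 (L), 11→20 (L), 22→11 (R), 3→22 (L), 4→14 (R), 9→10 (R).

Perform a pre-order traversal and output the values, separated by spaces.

9 3 22 11 20 10 34 4 14 29

Pre-order visits the node, then its left subtree, then its right subtree.
Visit 9.
At 9: go left to 3.
  Visit 3.
  At 3: go left to 22.
    Visit 22.
    At 22: no left child.
    At 22: go right to 11.
      Visit 11.
      At 11: go left to 20.
        20 is a leaf — visit 20.
      At 11: no right child.
  At 3: no right child.
At 9: go right to 10.
  Visit 10.
  At 10: go left to 34.
    Visit 34.
    At 34: go left to 4.
      Visit 4.
      At 4: no left child.
      At 4: go right to 14.
        14 is a leaf — visit 14.
    At 34: go right to 29.
      29 is a leaf — visit 29.
  At 10: no right child.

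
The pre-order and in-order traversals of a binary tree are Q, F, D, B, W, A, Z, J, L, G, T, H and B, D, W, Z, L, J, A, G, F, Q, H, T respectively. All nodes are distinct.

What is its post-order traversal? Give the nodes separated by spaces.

The first element of pre-order is the root; it splits in-order into left and right subtrees.
Root Q: left subtree has 9 nodes {B, D, W, Z, L, J, A, G, F}, right has 2 {H, T}.
  Root F: left subtree has 8 nodes {B, D, W, Z, L, J, A, G}, right has 0 { }.
    Root D: left subtree has 1 node {B}, right has 6 {W, Z, L, J, A, G}.
      Root W: left subtree has 0 nodes { }, right has 5 {Z, L, J, A, G}.
        Root A: left subtree has 3 nodes {Z, L, J}, right has 1 {G}.
          Root Z: left subtree has 0 nodes { }, right has 2 {L, J}.
            Root J: left subtree has 1 node {L}, right has 0 { }.
  Root T: left subtree has 1 node {H}, right has 0 { }.

B L J Z G A W D F H T Q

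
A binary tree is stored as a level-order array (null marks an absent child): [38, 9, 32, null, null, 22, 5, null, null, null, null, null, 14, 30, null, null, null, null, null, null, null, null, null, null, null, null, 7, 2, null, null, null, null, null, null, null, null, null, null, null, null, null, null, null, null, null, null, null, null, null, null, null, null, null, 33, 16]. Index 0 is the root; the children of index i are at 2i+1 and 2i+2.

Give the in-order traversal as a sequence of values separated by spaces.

In-order visits the left subtree, then the node, then the right subtree.
At 38: go left to 9.
  9 is a leaf — visit 9.
Visit 38.
At 38: go right to 32.
  At 32: go left to 22.
    At 22: no left child.
    Visit 22.
    At 22: go right to 14.
      At 14: no left child.
      Visit 14.
      At 14: go right to 7.
        At 7: go left to 33.
          33 is a leaf — visit 33.
        Visit 7.
        At 7: go right to 16.
          16 is a leaf — visit 16.
  Visit 32.
  At 32: go right to 5.
    At 5: go left to 30.
      At 30: go left to 2.
        2 is a leaf — visit 2.
      Visit 30.
      At 30: no right child.
    Visit 5.
    At 5: no right child.

9 38 22 14 33 7 16 32 2 30 5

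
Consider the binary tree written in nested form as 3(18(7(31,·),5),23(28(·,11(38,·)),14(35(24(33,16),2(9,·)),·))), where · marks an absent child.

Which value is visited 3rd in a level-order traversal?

Level-order visits nodes level by level from the root, left to right within each level.
Level 0: 3
Level 1: 18, 23
Level 2: 7, 5, 28, 14
Level 3: 31, 11, 35
Level 4: 38, 24, 2
Level 5: 33, 16, 9
Full level-order sequence: 3, 18, 23, 7, 5, 28, 14, 31, 11, 35, 38, 24, 2, 33, 16, 9.

23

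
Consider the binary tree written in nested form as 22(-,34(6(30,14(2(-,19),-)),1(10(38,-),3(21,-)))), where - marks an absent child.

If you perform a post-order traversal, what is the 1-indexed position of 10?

7

Post-order visits the left subtree, then the right subtree, then the node.
At 22: no left child.
At 22: go right to 34.
  At 34: go left to 6.
    At 6: go left to 30.
      30 is a leaf — visit 30.
    At 6: go right to 14.
      At 14: go left to 2.
        At 2: no left child.
        At 2: go right to 19.
          19 is a leaf — visit 19.
        Visit 2.
      At 14: no right child.
      Visit 14.
    Visit 6.
  At 34: go right to 1.
    At 1: go left to 10.
      At 10: go left to 38.
        38 is a leaf — visit 38.
      At 10: no right child.
      Visit 10.
    At 1: go right to 3.
      At 3: go left to 21.
        21 is a leaf — visit 21.
      At 3: no right child.
      Visit 3.
    Visit 1.
  Visit 34.
Visit 22.
Full post-order sequence: 30, 19, 2, 14, 6, 38, 10, 21, 3, 1, 34, 22.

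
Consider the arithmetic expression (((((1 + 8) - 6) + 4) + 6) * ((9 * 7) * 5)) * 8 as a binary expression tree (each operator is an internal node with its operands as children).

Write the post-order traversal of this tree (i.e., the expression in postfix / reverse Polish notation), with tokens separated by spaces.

Post-order on an expression tree gives postfix notation: for each operator, emit left operand, right operand, then the operator.

1 8 + 6 - 4 + 6 + 9 7 * 5 * * 8 *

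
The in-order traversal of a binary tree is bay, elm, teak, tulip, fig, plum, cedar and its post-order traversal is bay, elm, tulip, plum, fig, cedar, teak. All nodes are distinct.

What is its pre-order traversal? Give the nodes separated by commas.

teak, elm, bay, cedar, fig, tulip, plum

The last element of post-order is the root; it splits in-order into left and right subtrees.
Root teak: left subtree has 2 nodes {bay, elm}, right has 4 {tulip, fig, plum, cedar}.
  Root elm: left subtree has 1 node {bay}, right has 0 { }.
  Root cedar: left subtree has 3 nodes {tulip, fig, plum}, right has 0 { }.
    Root fig: left subtree has 1 node {tulip}, right has 1 {plum}.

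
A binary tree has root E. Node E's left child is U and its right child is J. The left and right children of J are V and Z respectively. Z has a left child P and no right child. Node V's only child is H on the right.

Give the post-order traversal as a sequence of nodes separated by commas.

Post-order visits the left subtree, then the right subtree, then the node.
At E: go left to U.
  U is a leaf — visit U.
At E: go right to J.
  At J: go left to V.
    At V: no left child.
    At V: go right to H.
      H is a leaf — visit H.
    Visit V.
  At J: go right to Z.
    At Z: go left to P.
      P is a leaf — visit P.
    At Z: no right child.
    Visit Z.
  Visit J.
Visit E.

U, H, V, P, Z, J, E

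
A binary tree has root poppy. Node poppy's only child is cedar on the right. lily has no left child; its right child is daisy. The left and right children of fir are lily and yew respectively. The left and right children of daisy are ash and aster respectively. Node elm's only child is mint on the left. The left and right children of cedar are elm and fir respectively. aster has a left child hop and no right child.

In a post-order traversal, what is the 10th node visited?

cedar

Post-order visits the left subtree, then the right subtree, then the node.
At poppy: no left child.
At poppy: go right to cedar.
  At cedar: go left to elm.
    At elm: go left to mint.
      mint is a leaf — visit mint.
    At elm: no right child.
    Visit elm.
  At cedar: go right to fir.
    At fir: go left to lily.
      At lily: no left child.
      At lily: go right to daisy.
        At daisy: go left to ash.
          ash is a leaf — visit ash.
        At daisy: go right to aster.
          At aster: go left to hop.
            hop is a leaf — visit hop.
          At aster: no right child.
          Visit aster.
        Visit daisy.
      Visit lily.
    At fir: go right to yew.
      yew is a leaf — visit yew.
    Visit fir.
  Visit cedar.
Visit poppy.
Full post-order sequence: mint, elm, ash, hop, aster, daisy, lily, yew, fir, cedar, poppy.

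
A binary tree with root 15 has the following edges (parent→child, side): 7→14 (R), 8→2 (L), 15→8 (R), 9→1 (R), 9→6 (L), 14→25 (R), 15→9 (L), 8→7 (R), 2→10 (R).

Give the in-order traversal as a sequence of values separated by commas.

In-order visits the left subtree, then the node, then the right subtree.
At 15: go left to 9.
  At 9: go left to 6.
    6 is a leaf — visit 6.
  Visit 9.
  At 9: go right to 1.
    1 is a leaf — visit 1.
Visit 15.
At 15: go right to 8.
  At 8: go left to 2.
    At 2: no left child.
    Visit 2.
    At 2: go right to 10.
      10 is a leaf — visit 10.
  Visit 8.
  At 8: go right to 7.
    At 7: no left child.
    Visit 7.
    At 7: go right to 14.
      At 14: no left child.
      Visit 14.
      At 14: go right to 25.
        25 is a leaf — visit 25.

6, 9, 1, 15, 2, 10, 8, 7, 14, 25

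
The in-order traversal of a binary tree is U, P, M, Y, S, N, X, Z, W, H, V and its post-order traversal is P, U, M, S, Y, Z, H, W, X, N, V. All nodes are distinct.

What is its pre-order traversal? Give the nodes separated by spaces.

V N Y M U P S X W Z H

The last element of post-order is the root; it splits in-order into left and right subtrees.
Root V: left subtree has 10 nodes {U, P, M, Y, S, N, X, Z, W, H}, right has 0 { }.
  Root N: left subtree has 5 nodes {U, P, M, Y, S}, right has 4 {X, Z, W, H}.
    Root Y: left subtree has 3 nodes {U, P, M}, right has 1 {S}.
      Root M: left subtree has 2 nodes {U, P}, right has 0 { }.
        Root U: left subtree has 0 nodes { }, right has 1 {P}.
    Root X: left subtree has 0 nodes { }, right has 3 {Z, W, H}.
      Root W: left subtree has 1 node {Z}, right has 1 {H}.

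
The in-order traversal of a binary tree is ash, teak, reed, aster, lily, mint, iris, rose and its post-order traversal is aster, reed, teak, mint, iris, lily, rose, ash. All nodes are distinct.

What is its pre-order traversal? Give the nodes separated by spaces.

The last element of post-order is the root; it splits in-order into left and right subtrees.
Root ash: left subtree has 0 nodes { }, right has 7 {teak, reed, aster, lily, mint, iris, rose}.
  Root rose: left subtree has 6 nodes {teak, reed, aster, lily, mint, iris}, right has 0 { }.
    Root lily: left subtree has 3 nodes {teak, reed, aster}, right has 2 {mint, iris}.
      Root teak: left subtree has 0 nodes { }, right has 2 {reed, aster}.
        Root reed: left subtree has 0 nodes { }, right has 1 {aster}.
      Root iris: left subtree has 1 node {mint}, right has 0 { }.

ash rose lily teak reed aster iris mint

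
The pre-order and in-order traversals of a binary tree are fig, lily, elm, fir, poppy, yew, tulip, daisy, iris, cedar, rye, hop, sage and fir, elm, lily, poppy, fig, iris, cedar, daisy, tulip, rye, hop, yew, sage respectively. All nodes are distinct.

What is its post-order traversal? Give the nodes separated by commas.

The first element of pre-order is the root; it splits in-order into left and right subtrees.
Root fig: left subtree has 4 nodes {fir, elm, lily, poppy}, right has 8 {iris, cedar, daisy, tulip, rye, hop, yew, sage}.
  Root lily: left subtree has 2 nodes {fir, elm}, right has 1 {poppy}.
    Root elm: left subtree has 1 node {fir}, right has 0 { }.
  Root yew: left subtree has 6 nodes {iris, cedar, daisy, tulip, rye, hop}, right has 1 {sage}.
    Root tulip: left subtree has 3 nodes {iris, cedar, daisy}, right has 2 {rye, hop}.
      Root daisy: left subtree has 2 nodes {iris, cedar}, right has 0 { }.
        Root iris: left subtree has 0 nodes { }, right has 1 {cedar}.
      Root rye: left subtree has 0 nodes { }, right has 1 {hop}.

fir, elm, poppy, lily, cedar, iris, daisy, hop, rye, tulip, sage, yew, fig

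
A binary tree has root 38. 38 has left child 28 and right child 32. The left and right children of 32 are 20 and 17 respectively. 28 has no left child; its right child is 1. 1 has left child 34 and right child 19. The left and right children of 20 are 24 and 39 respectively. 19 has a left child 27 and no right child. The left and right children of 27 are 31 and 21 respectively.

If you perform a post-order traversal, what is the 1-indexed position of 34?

Post-order visits the left subtree, then the right subtree, then the node.
At 38: go left to 28.
  At 28: no left child.
  At 28: go right to 1.
    At 1: go left to 34.
      34 is a leaf — visit 34.
    At 1: go right to 19.
      At 19: go left to 27.
        At 27: go left to 31.
          31 is a leaf — visit 31.
        At 27: go right to 21.
          21 is a leaf — visit 21.
        Visit 27.
      At 19: no right child.
      Visit 19.
    Visit 1.
  Visit 28.
At 38: go right to 32.
  At 32: go left to 20.
    At 20: go left to 24.
      24 is a leaf — visit 24.
    At 20: go right to 39.
      39 is a leaf — visit 39.
    Visit 20.
  At 32: go right to 17.
    17 is a leaf — visit 17.
  Visit 32.
Visit 38.
Full post-order sequence: 34, 31, 21, 27, 19, 1, 28, 24, 39, 20, 17, 32, 38.

1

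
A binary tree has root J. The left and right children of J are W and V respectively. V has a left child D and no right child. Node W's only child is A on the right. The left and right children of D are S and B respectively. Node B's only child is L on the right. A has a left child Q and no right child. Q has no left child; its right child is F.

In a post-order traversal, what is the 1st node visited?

Post-order visits the left subtree, then the right subtree, then the node.
At J: go left to W.
  At W: no left child.
  At W: go right to A.
    At A: go left to Q.
      At Q: no left child.
      At Q: go right to F.
        F is a leaf — visit F.
      Visit Q.
    At A: no right child.
    Visit A.
  Visit W.
At J: go right to V.
  At V: go left to D.
    At D: go left to S.
      S is a leaf — visit S.
    At D: go right to B.
      At B: no left child.
      At B: go right to L.
        L is a leaf — visit L.
      Visit B.
    Visit D.
  At V: no right child.
  Visit V.
Visit J.
Full post-order sequence: F, Q, A, W, S, L, B, D, V, J.

F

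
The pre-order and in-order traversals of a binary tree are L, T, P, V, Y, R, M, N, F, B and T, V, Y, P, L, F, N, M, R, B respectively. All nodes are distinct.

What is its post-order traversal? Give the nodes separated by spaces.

The first element of pre-order is the root; it splits in-order into left and right subtrees.
Root L: left subtree has 4 nodes {T, V, Y, P}, right has 5 {F, N, M, R, B}.
  Root T: left subtree has 0 nodes { }, right has 3 {V, Y, P}.
    Root P: left subtree has 2 nodes {V, Y}, right has 0 { }.
      Root V: left subtree has 0 nodes { }, right has 1 {Y}.
  Root R: left subtree has 3 nodes {F, N, M}, right has 1 {B}.
    Root M: left subtree has 2 nodes {F, N}, right has 0 { }.
      Root N: left subtree has 1 node {F}, right has 0 { }.

Y V P T F N M B R L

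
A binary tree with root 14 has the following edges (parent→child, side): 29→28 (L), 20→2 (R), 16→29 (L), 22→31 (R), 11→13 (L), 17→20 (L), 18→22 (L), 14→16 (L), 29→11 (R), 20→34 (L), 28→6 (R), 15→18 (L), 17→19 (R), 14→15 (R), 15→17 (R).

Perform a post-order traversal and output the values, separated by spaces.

Post-order visits the left subtree, then the right subtree, then the node.
At 14: go left to 16.
  At 16: go left to 29.
    At 29: go left to 28.
      At 28: no left child.
      At 28: go right to 6.
        6 is a leaf — visit 6.
      Visit 28.
    At 29: go right to 11.
      At 11: go left to 13.
        13 is a leaf — visit 13.
      At 11: no right child.
      Visit 11.
    Visit 29.
  At 16: no right child.
  Visit 16.
At 14: go right to 15.
  At 15: go left to 18.
    At 18: go left to 22.
      At 22: no left child.
      At 22: go right to 31.
        31 is a leaf — visit 31.
      Visit 22.
    At 18: no right child.
    Visit 18.
  At 15: go right to 17.
    At 17: go left to 20.
      At 20: go left to 34.
        34 is a leaf — visit 34.
      At 20: go right to 2.
        2 is a leaf — visit 2.
      Visit 20.
    At 17: go right to 19.
      19 is a leaf — visit 19.
    Visit 17.
  Visit 15.
Visit 14.

6 28 13 11 29 16 31 22 18 34 2 20 19 17 15 14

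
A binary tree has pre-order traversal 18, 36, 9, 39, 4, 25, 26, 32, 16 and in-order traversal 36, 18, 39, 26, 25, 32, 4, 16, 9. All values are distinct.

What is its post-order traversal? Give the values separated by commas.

The first element of pre-order is the root; it splits in-order into left and right subtrees.
Root 18: left subtree has 1 node {36}, right has 7 {39, 26, 25, 32, 4, 16, 9}.
  Root 9: left subtree has 6 nodes {39, 26, 25, 32, 4, 16}, right has 0 { }.
    Root 39: left subtree has 0 nodes { }, right has 5 {26, 25, 32, 4, 16}.
      Root 4: left subtree has 3 nodes {26, 25, 32}, right has 1 {16}.
        Root 25: left subtree has 1 node {26}, right has 1 {32}.

36, 26, 32, 25, 16, 4, 39, 9, 18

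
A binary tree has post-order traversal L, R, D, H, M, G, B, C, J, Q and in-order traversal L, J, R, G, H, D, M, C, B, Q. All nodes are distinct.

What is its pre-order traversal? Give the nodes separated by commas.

The last element of post-order is the root; it splits in-order into left and right subtrees.
Root Q: left subtree has 9 nodes {L, J, R, G, H, D, M, C, B}, right has 0 { }.
  Root J: left subtree has 1 node {L}, right has 7 {R, G, H, D, M, C, B}.
    Root C: left subtree has 5 nodes {R, G, H, D, M}, right has 1 {B}.
      Root G: left subtree has 1 node {R}, right has 3 {H, D, M}.
        Root M: left subtree has 2 nodes {H, D}, right has 0 { }.
          Root H: left subtree has 0 nodes { }, right has 1 {D}.

Q, J, L, C, G, R, M, H, D, B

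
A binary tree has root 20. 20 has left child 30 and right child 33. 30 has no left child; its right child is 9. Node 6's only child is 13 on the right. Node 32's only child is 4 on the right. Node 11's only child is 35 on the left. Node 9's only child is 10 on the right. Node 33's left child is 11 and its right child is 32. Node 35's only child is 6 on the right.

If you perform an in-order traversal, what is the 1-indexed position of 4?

11

In-order visits the left subtree, then the node, then the right subtree.
At 20: go left to 30.
  At 30: no left child.
  Visit 30.
  At 30: go right to 9.
    At 9: no left child.
    Visit 9.
    At 9: go right to 10.
      10 is a leaf — visit 10.
Visit 20.
At 20: go right to 33.
  At 33: go left to 11.
    At 11: go left to 35.
      At 35: no left child.
      Visit 35.
      At 35: go right to 6.
        At 6: no left child.
        Visit 6.
        At 6: go right to 13.
          13 is a leaf — visit 13.
    Visit 11.
    At 11: no right child.
  Visit 33.
  At 33: go right to 32.
    At 32: no left child.
    Visit 32.
    At 32: go right to 4.
      4 is a leaf — visit 4.
Full in-order sequence: 30, 9, 10, 20, 35, 6, 13, 11, 33, 32, 4.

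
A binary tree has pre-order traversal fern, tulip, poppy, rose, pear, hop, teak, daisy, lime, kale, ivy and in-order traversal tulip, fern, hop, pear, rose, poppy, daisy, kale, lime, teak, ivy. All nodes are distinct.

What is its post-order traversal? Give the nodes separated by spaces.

tulip hop pear rose kale lime daisy ivy teak poppy fern

The first element of pre-order is the root; it splits in-order into left and right subtrees.
Root fern: left subtree has 1 node {tulip}, right has 9 {hop, pear, rose, poppy, daisy, kale, lime, teak, ivy}.
  Root poppy: left subtree has 3 nodes {hop, pear, rose}, right has 5 {daisy, kale, lime, teak, ivy}.
    Root rose: left subtree has 2 nodes {hop, pear}, right has 0 { }.
      Root pear: left subtree has 1 node {hop}, right has 0 { }.
    Root teak: left subtree has 3 nodes {daisy, kale, lime}, right has 1 {ivy}.
      Root daisy: left subtree has 0 nodes { }, right has 2 {kale, lime}.
        Root lime: left subtree has 1 node {kale}, right has 0 { }.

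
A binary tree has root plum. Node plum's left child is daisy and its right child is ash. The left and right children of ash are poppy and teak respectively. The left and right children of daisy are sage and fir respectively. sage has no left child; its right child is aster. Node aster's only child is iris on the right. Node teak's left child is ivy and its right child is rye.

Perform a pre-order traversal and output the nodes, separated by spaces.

Pre-order visits the node, then its left subtree, then its right subtree.
Visit plum.
At plum: go left to daisy.
  Visit daisy.
  At daisy: go left to sage.
    Visit sage.
    At sage: no left child.
    At sage: go right to aster.
      Visit aster.
      At aster: no left child.
      At aster: go right to iris.
        iris is a leaf — visit iris.
  At daisy: go right to fir.
    fir is a leaf — visit fir.
At plum: go right to ash.
  Visit ash.
  At ash: go left to poppy.
    poppy is a leaf — visit poppy.
  At ash: go right to teak.
    Visit teak.
    At teak: go left to ivy.
      ivy is a leaf — visit ivy.
    At teak: go right to rye.
      rye is a leaf — visit rye.

plum daisy sage aster iris fir ash poppy teak ivy rye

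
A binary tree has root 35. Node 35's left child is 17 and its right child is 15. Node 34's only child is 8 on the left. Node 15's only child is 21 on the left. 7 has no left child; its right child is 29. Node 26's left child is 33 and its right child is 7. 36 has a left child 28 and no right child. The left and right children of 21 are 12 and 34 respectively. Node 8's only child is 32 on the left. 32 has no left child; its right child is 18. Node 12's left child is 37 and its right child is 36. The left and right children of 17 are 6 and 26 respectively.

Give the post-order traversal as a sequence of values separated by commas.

6, 33, 29, 7, 26, 17, 37, 28, 36, 12, 18, 32, 8, 34, 21, 15, 35

Post-order visits the left subtree, then the right subtree, then the node.
At 35: go left to 17.
  At 17: go left to 6.
    6 is a leaf — visit 6.
  At 17: go right to 26.
    At 26: go left to 33.
      33 is a leaf — visit 33.
    At 26: go right to 7.
      At 7: no left child.
      At 7: go right to 29.
        29 is a leaf — visit 29.
      Visit 7.
    Visit 26.
  Visit 17.
At 35: go right to 15.
  At 15: go left to 21.
    At 21: go left to 12.
      At 12: go left to 37.
        37 is a leaf — visit 37.
      At 12: go right to 36.
        At 36: go left to 28.
          28 is a leaf — visit 28.
        At 36: no right child.
        Visit 36.
      Visit 12.
    At 21: go right to 34.
      At 34: go left to 8.
        At 8: go left to 32.
          At 32: no left child.
          At 32: go right to 18.
            18 is a leaf — visit 18.
          Visit 32.
        At 8: no right child.
        Visit 8.
      At 34: no right child.
      Visit 34.
    Visit 21.
  At 15: no right child.
  Visit 15.
Visit 35.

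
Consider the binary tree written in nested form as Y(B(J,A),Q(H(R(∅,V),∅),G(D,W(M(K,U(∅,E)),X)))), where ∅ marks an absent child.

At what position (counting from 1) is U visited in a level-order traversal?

Level-order visits nodes level by level from the root, left to right within each level.
Level 0: Y
Level 1: B, Q
Level 2: J, A, H, G
Level 3: R, D, W
Level 4: V, M, X
Level 5: K, U
Level 6: E
Full level-order sequence: Y, B, Q, J, A, H, G, R, D, W, V, M, X, K, U, E.

15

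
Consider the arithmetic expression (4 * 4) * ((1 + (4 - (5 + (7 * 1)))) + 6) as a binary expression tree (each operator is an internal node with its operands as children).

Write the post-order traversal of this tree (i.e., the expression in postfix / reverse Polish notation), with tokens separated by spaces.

4 4 * 1 4 5 7 1 * + - + 6 + *

Post-order on an expression tree gives postfix notation: for each operator, emit left operand, right operand, then the operator.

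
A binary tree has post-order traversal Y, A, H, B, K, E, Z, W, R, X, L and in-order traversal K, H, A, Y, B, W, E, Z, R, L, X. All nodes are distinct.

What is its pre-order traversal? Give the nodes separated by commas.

The last element of post-order is the root; it splits in-order into left and right subtrees.
Root L: left subtree has 9 nodes {K, H, A, Y, B, W, E, Z, R}, right has 1 {X}.
  Root R: left subtree has 8 nodes {K, H, A, Y, B, W, E, Z}, right has 0 { }.
    Root W: left subtree has 5 nodes {K, H, A, Y, B}, right has 2 {E, Z}.
      Root K: left subtree has 0 nodes { }, right has 4 {H, A, Y, B}.
        Root B: left subtree has 3 nodes {H, A, Y}, right has 0 { }.
          Root H: left subtree has 0 nodes { }, right has 2 {A, Y}.
            Root A: left subtree has 0 nodes { }, right has 1 {Y}.
      Root Z: left subtree has 1 node {E}, right has 0 { }.

L, R, W, K, B, H, A, Y, Z, E, X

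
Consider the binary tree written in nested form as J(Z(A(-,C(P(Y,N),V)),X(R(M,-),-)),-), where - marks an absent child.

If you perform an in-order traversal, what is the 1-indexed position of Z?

7

In-order visits the left subtree, then the node, then the right subtree.
At J: go left to Z.
  At Z: go left to A.
    At A: no left child.
    Visit A.
    At A: go right to C.
      At C: go left to P.
        At P: go left to Y.
          Y is a leaf — visit Y.
        Visit P.
        At P: go right to N.
          N is a leaf — visit N.
      Visit C.
      At C: go right to V.
        V is a leaf — visit V.
  Visit Z.
  At Z: go right to X.
    At X: go left to R.
      At R: go left to M.
        M is a leaf — visit M.
      Visit R.
      At R: no right child.
    Visit X.
    At X: no right child.
Visit J.
At J: no right child.
Full in-order sequence: A, Y, P, N, C, V, Z, M, R, X, J.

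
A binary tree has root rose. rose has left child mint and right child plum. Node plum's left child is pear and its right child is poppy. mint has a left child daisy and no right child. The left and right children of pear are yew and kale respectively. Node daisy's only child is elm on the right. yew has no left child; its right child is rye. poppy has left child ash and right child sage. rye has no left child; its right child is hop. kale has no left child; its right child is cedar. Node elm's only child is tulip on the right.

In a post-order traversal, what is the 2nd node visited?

Post-order visits the left subtree, then the right subtree, then the node.
At rose: go left to mint.
  At mint: go left to daisy.
    At daisy: no left child.
    At daisy: go right to elm.
      At elm: no left child.
      At elm: go right to tulip.
        tulip is a leaf — visit tulip.
      Visit elm.
    Visit daisy.
  At mint: no right child.
  Visit mint.
At rose: go right to plum.
  At plum: go left to pear.
    At pear: go left to yew.
      At yew: no left child.
      At yew: go right to rye.
        At rye: no left child.
        At rye: go right to hop.
          hop is a leaf — visit hop.
        Visit rye.
      Visit yew.
    At pear: go right to kale.
      At kale: no left child.
      At kale: go right to cedar.
        cedar is a leaf — visit cedar.
      Visit kale.
    Visit pear.
  At plum: go right to poppy.
    At poppy: go left to ash.
      ash is a leaf — visit ash.
    At poppy: go right to sage.
      sage is a leaf — visit sage.
    Visit poppy.
  Visit plum.
Visit rose.
Full post-order sequence: tulip, elm, daisy, mint, hop, rye, yew, cedar, kale, pear, ash, sage, poppy, plum, rose.

elm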